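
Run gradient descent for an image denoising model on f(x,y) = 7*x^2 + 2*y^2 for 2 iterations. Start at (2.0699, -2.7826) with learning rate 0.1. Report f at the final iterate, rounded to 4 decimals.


Gradient descent on f(x,y) = 7*x^2 + 2*y^2.
Starting point: (2.0699, -2.7826), alpha = 0.1
Step 1: grad_x = 2*7*2.0699 = 28.9786, grad_y = 2*2*-2.7826 = -11.1304
  x_1 = 2.0699 - 0.1*28.9786 = -0.828
  y_1 = -2.7826 - 0.1*-11.1304 = -1.6696
Step 2: grad_x = 2*7*-0.828 = -11.5914, grad_y = 2*2*-1.6696 = -6.6782
  x_2 = -0.828 - 0.1*-11.5914 = 0.3312
  y_2 = -1.6696 - 0.1*-6.6782 = -1.0017
f(0.3312, -1.0017) = 7*0.3312^2 + 2*(-1.0017)^2 = 2.7747


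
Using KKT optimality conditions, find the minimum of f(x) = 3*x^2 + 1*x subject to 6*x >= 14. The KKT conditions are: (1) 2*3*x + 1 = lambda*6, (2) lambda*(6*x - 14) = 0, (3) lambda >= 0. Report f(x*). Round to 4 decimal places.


Step 1: Try lambda = 0 (constraint inactive).
x_unc = -1/(2*3) = -0.1667
Check: 6*-0.1667 = -1.0002 < 14 -- violated!
Step 2: Constraint must be active: 6*x = 14
x* = 14/6 = 7/3 = 2.3333 (rounded; the exact value 7/3 is used below)
lambda = (2*3*(7/3) + 1)/6 = 2.5
Step 3: Compute optimal value.
f(x*) = 3*(7/3)^2 + 1*(7/3) = 18.6667


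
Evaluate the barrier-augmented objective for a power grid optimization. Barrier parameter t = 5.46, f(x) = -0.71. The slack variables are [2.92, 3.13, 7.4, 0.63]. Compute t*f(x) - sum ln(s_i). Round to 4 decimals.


Step 1: Compute log-barrier.
ln values: [1.0716, 1.141, 2.0015, -0.462]
phi = -(1.0716 + 1.141 + 2.0015 - 0.462) = -3.7521
Step 2: Compute augmented objective.
t*f(x) = 5.46*-0.71 = -3.8766
Total = -3.8766 - 3.7521 = -7.6287


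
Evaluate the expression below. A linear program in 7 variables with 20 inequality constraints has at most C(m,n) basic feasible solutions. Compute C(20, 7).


Each vertex corresponds to some choice of n active constraints out of m, so the number of vertices is at most C(m, n) = m! / (n!(m-n)!).
m = 20, n = 7
Numerator: 20 * 19 * 18 * 17 * 16 * 15 * 14
Denominator: 7! = 5040
C(20, 7) = 77520


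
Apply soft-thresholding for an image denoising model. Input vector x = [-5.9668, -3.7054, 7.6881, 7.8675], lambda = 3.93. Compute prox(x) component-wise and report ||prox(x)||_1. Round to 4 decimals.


Soft-thresholding with lambda = 3.93:
prox(-5.9668) = sign(-5.9668)*max(|-5.9668| - 3.93, 0) = -2.0368
prox(-3.7054) = sign(-3.7054)*max(|-3.7054| - 3.93, 0) = 0.0
prox(7.6881) = sign(7.6881)*max(|7.6881| - 3.93, 0) = 3.7581
prox(7.8675) = sign(7.8675)*max(|7.8675| - 3.93, 0) = 3.9375
prox(x) = [-2.0368, 0.0, 3.7581, 3.9375]
||prox(x)||_1 = 2.0368 + 0.0 + 3.7581 + 3.9375 = 9.7324


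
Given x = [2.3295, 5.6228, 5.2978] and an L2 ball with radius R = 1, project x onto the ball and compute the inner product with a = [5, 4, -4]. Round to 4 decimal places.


Step 1: Compute ||x|| (intermediates to 6 decimals).
||x|| = sqrt(2.3295^2 + 5.6228^2 + 5.2978^2) = 8.069023
Step 2: Project.
Since ||x|| > R, scale = R/||x|| = 1/8.069023 = 0.123931, proj(x) = scale * x
proj(x) = [0.288697, 0.696839, 0.656562]
Step 3: Dot product.
a^T * proj(x) = 5*0.288697 + 4*0.696839 - 4*0.656562 = 1.6046


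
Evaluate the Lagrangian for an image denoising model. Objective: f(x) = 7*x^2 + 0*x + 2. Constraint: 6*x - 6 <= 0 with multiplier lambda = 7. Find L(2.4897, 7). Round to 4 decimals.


Step 1: Evaluate f(x).
f(2.4897) = 7*2.4897^2 + 0*2.4897 + 2 = 45.3902
Step 2: Evaluate g(x).
g(2.4897) = 6*2.4897 - 6 = 8.9382
Step 3: Compute Lagrangian.
L = 45.3902 + 7*8.9382 = 107.9576


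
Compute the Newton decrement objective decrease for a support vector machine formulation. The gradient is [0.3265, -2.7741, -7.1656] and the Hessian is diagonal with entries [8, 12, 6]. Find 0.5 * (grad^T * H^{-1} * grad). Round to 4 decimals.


Step 1: H is diagonal, so H^(-1) * g = [0.0408, -0.2312, -1.1943].
Step 2: g^T H^(-1) g = sum_i g_i^2 / H_ii
  = (0.3265)^2/8 + (-2.7741)^2/12 + (-7.1656)^2/6
  = 0.0133 + 0.6413 + 8.5576 = 9.2123
Step 3: Objective decrease = 0.5 * g^T H^(-1) g = 4.6061


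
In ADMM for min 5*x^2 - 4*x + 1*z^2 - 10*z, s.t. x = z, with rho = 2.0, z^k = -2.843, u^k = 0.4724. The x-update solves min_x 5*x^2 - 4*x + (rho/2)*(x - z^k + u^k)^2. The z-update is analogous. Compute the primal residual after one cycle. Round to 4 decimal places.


ADMM iteration with rho = 2.0, z^k = -2.843, u^k = 0.4724
Step 1: x-update.
Minimize 5*x^2 - 4*x + (2.0/2)*(x + 2.843 + 0.4724)^2
FOC: (2*5 + 2.0)*x = 4 + 2.0*(-2.843 - 0.4724)
x^{k+1} = -0.2192
Step 2: z-update.
Minimize 1*z^2 - 10*z + (2.0/2)*(-0.2192 - z + 0.4724)^2
FOC: (2*1 + 2.0)*z = 10 + 2.0*(-0.2192 + 0.4724)
z^{k+1} = 2.6266
Step 3: u-update.
u^{k+1} = 0.4724 - 0.2192 - 2.6266 = -2.3734
Step 4: Primal residual = |-0.2192 - 2.6266| = 2.8458


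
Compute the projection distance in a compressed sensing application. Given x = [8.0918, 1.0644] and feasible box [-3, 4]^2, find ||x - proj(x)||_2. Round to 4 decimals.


Project each component onto [-3, 4].
clip(8.0918) = 4.0, clip(1.0644) = 1.0644
Projection = [4.0, 1.0644]
Squared diffs: [16.7428, 0.0]
Distance = sqrt(16.7428) = 4.0918


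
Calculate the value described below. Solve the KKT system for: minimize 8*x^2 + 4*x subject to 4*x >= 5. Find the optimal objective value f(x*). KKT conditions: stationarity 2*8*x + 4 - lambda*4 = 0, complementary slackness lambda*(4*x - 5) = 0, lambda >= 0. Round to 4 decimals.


Step 1: Try lambda = 0 (constraint inactive).
x_unc = -4/(2*8) = -0.25
Check: 4*-0.25 = -1.0 < 5 -- violated!
Step 2: Constraint must be active: 4*x = 5
x* = 5/4 = 1.25
lambda = (2*8*1.25 + 4)/4 = 6.0
Step 3: Compute optimal value.
f(x*) = 8*1.25^2 + 4*1.25 = 17.5


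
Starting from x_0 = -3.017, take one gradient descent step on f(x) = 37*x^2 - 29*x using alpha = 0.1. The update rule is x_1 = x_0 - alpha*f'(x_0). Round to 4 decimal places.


We compute the gradient at x_0 and apply the update.
f'(x) = 74*x - 29
f'(-3.017) = 74*-3.017 - 29 = -252.258
x_1 = -3.017 - 0.1*-252.258 = 22.2088


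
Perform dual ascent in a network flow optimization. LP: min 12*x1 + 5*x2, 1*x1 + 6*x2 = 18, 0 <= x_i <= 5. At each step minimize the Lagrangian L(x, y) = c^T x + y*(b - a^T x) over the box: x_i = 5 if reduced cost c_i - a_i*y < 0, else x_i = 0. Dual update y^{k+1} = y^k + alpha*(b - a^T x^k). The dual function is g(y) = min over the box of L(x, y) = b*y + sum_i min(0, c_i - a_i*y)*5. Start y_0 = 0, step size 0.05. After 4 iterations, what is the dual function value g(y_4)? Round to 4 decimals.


Dual ascent for LP: min 12*x1 + 5*x2, 1*x1 + 6*x2 = 18, 0 <= x_i <= 5
Step 1: y^k = 0.0, reduced costs: (12.0, 5.0)
  x^k = (0.0, 0.0), subgradient = b - a^T x = 18.0
  y^{k+1} = 0.0 + 0.05*18.0 = 0.9
Step 2: y^k = 0.9, reduced costs: (11.1, -0.4)
  x^k = (0.0, 5.0), subgradient = b - a^T x = -12.0
  y^{k+1} = 0.9 + 0.05*-12.0 = 0.3
Step 3: y^k = 0.3, reduced costs: (11.7, 3.2)
  x^k = (0.0, 0.0), subgradient = b - a^T x = 18.0
  y^{k+1} = 0.3 + 0.05*18.0 = 1.2
Step 4: y^k = 1.2, reduced costs: (10.8, -2.2)
  x^k = (0.0, 5.0), subgradient = b - a^T x = -12.0
  y^{k+1} = 1.2 + 0.05*-12.0 = 0.6
Dual objective at y_4 = 0.6: reduced costs (11.4, 1.4), box minimizer x = (0.0, 0.0)
g(y_4) = b*y + (c1 - a1*y)*x1 + (c2 - a2*y)*x2 = 18*0.6 + 11.4*0.0 + 1.4*0.0 = 10.8 + 0.0 + 0.0 = 10.8


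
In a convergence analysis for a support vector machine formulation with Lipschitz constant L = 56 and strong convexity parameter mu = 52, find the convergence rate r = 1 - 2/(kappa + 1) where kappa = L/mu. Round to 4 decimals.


Step 1: Compute the condition number.
kappa = L/mu = 56/52 = 1.0769
Step 2: Compute the convergence rate.
r = 1 - 2/(kappa + 1) = 1 - 2*mu/(L + mu) = (L - mu)/(L + mu) = 4/108 = 0.037


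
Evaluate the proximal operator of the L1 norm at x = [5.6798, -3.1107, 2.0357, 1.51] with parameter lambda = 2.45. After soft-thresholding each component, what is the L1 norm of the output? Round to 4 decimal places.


Soft-thresholding with lambda = 2.45:
prox(5.6798) = sign(5.6798)*max(|5.6798| - 2.45, 0) = 3.2298
prox(-3.1107) = sign(-3.1107)*max(|-3.1107| - 2.45, 0) = -0.6607
prox(2.0357) = sign(2.0357)*max(|2.0357| - 2.45, 0) = 0.0
prox(1.51) = sign(1.51)*max(|1.51| - 2.45, 0) = 0.0
prox(x) = [3.2298, -0.6607, 0.0, 0.0]
||prox(x)||_1 = 3.2298 + 0.6607 + 0.0 + 0.0 = 3.8905


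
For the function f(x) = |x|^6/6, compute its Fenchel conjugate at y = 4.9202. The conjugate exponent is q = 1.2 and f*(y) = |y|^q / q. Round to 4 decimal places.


The conjugate exponent q satisfies 1/p + 1/q = 1.
p = 6, so q = 6/(6 - 1) = 1.2
|y|^q = 4.9202^1.2 = 6.7667
f*(4.9202) = 6.7667 / 1.2 = 5.6389


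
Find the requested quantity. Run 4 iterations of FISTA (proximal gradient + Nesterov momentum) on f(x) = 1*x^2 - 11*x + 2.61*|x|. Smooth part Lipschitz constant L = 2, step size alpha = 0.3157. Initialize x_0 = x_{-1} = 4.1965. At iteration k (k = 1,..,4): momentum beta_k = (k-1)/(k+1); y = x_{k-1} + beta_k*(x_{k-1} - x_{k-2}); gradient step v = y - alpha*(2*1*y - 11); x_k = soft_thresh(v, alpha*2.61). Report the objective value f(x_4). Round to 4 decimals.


FISTA on f(x) = 1*x^2 - 11*x + 2.61*|x|
L = 2, alpha = 0.3157
Iteration 1: beta = 0.0, y = 4.1965 + 0.0*(4.1965 - 4.1965) = 4.1965
  grad(y) = -2.607, v = y - alpha*grad = 5.0195
  prox(v) = soft_thresh(5.0195, 0.824) = 4.1956
Iteration 2: beta = 0.3333, y = 4.1956 + 0.3333*(4.1956 - 4.1965) = 4.1952
  grad(y) = -2.6095, v = y - alpha*grad = 5.0191
  prox(v) = soft_thresh(5.0191, 0.824) = 4.1951
Iteration 3: beta = 0.5, y = 4.1951 + 0.5*(4.1951 - 4.1956) = 4.1949
  grad(y) = -2.6103, v = y - alpha*grad = 5.0189
  prox(v) = soft_thresh(5.0189, 0.824) = 4.1949
Iteration 4: beta = 0.6, y = 4.1949 + 0.6*(4.1949 - 4.1951) = 4.1949
  grad(y) = -2.6103, v = y - alpha*grad = 5.0189
  prox(v) = soft_thresh(5.0189, 0.824) = 4.1949
f(x_4) = 1*4.1949^2 - 11*4.1949 + 2.61*|4.1949| = -17.598


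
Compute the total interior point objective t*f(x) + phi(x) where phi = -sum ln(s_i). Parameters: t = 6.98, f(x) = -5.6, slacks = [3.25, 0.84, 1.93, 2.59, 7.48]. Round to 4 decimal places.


Step 1: Compute log-barrier.
ln values: [1.1787, -0.1744, 0.6575, 0.9517, 2.0122]
phi = -(1.1787 - 0.1744 + 0.6575 + 0.9517 + 2.0122) = -4.6257
Step 2: Compute augmented objective.
t*f(x) = 6.98*-5.6 = -39.088
Total = -39.088 - 4.6257 = -43.7137


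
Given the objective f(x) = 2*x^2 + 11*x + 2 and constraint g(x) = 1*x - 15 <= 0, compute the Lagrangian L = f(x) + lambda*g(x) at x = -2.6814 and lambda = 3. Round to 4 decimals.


Step 1: Evaluate f(x).
f(-2.6814) = 2*(-2.6814)^2 + 11*(-2.6814) + 2 = -13.1156
Step 2: Evaluate g(x).
g(-2.6814) = 1*-2.6814 - 15 = -17.6814
Step 3: Compute Lagrangian.
L = -13.1156 + 3*-17.6814 = -66.1598


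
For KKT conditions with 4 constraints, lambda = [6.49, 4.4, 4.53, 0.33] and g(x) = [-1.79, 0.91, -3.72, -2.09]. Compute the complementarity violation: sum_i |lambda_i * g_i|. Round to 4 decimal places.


KKT complementary slackness check:
lambda_1 * g_1 = 6.49 * -1.79 = -11.6171
lambda_2 * g_2 = 4.4 * 0.91 = 4.004
lambda_3 * g_3 = 4.53 * -3.72 = -16.8516
lambda_4 * g_4 = 0.33 * -2.09 = -0.6897
Total violation = 11.6171 + 4.004 + 16.8516 + 0.6897 = 33.1624


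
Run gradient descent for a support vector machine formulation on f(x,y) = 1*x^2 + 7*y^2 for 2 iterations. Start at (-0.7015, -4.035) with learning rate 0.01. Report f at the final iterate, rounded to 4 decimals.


Gradient descent on f(x,y) = 1*x^2 + 7*y^2.
Starting point: (-0.7015, -4.035), alpha = 0.01
Step 1: grad_x = 2*1*-0.7015 = -1.403, grad_y = 2*7*-4.035 = -56.49
  x_1 = -0.7015 - 0.01*-1.403 = -0.6875
  y_1 = -4.035 - 0.01*-56.49 = -3.4701
Step 2: grad_x = 2*1*-0.6875 = -1.3749, grad_y = 2*7*-3.4701 = -48.5814
  x_2 = -0.6875 - 0.01*-1.3749 = -0.6737
  y_2 = -3.4701 - 0.01*-48.5814 = -2.9843
f(-0.6737, -2.9843) = 1*(-0.6737)^2 + 7*(-2.9843)^2 = 62.7956


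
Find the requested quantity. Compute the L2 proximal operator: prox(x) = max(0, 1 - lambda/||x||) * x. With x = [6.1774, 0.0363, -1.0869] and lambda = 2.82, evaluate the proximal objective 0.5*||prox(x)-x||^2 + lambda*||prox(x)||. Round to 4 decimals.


Step 1: Compute ||x||.
||x|| = 6.2724
Step 2: Compute scaling factor.
scale = max(0, 1 - 2.82/6.2724) = 0.5504
Step 3: prox(x) = [3.4001, 0.02, -0.5982]
||prox(x)|| = 3.4524
Step 4: Proximal objective.
0.5*||prox-x||^2 = 3.9762
lambda*||prox|| = 9.7358
Total = 13.712


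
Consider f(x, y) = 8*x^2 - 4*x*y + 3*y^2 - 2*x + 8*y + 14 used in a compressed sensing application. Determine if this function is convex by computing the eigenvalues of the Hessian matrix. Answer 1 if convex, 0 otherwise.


The Hessian of f(x,y) = 8*x^2 - 4*x*y + 3*y^2 - 2*x + 8*y + 14 is:
H = [[16, -4], [-4, 6]]
Trace = 16 + 6 = 22
Determinant = 16*6 - (-4)^2 = 80
Discriminant = (22)^2 - 4*80 = 164.0
Eigenvalues: lambda_1 = 4.5969, lambda_2 = 17.4031
The function is convex.

1


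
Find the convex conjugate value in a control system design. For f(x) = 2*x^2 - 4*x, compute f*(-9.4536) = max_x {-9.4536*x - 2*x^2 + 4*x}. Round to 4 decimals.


f*(y) = sup_x {y*x - a*x^2 - b*x} = sup_x {(y-b)*x - a*x^2}
FOC: (y - b) - 2a*x = 0 => x* = (y - b)/(2a)
x* = (-9.4536 + 4)/(2*2) = -1.3634
f*(-9.4536) = (y-b)^2/(4a) = (-9.4536 + 4)^2/(4*2)
= 29.7418/8 = 3.7177


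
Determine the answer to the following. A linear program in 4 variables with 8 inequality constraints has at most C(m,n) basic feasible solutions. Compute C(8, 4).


Each vertex corresponds to some choice of n active constraints out of m, so the number of vertices is at most C(m, n) = m! / (n!(m-n)!).
m = 8, n = 4
Numerator: 8 * 7 * 6 * 5
Denominator: 4! = 24
C(8, 4) = 70


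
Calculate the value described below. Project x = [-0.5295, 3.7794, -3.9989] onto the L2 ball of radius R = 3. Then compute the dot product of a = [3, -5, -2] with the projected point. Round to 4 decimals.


Step 1: Compute ||x|| (intermediates to 6 decimals).
||x|| = sqrt((-0.5295)^2 + 3.7794^2 + (-3.9989)^2) = 5.527697
Step 2: Project.
Since ||x|| > R, scale = R/||x|| = 3/5.527697 = 0.542721, proj(x) = scale * x
proj(x) = [-0.287371, 2.05116, -2.170287]
Step 3: Dot product.
a^T * proj(x) = 3*(-0.287371) - 5*2.05116 - 2*(-2.170287) = -6.7773


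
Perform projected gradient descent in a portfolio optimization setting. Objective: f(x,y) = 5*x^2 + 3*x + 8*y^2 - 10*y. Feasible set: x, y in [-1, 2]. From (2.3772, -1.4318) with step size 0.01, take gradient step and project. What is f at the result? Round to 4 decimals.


Step 1: Compute gradient at (2.3772, -1.4318).
grad_x = 2*5*2.3772 + 3 = 26.772
grad_y = 2*8*-1.4318 - 10 = -32.9088
Step 2: Gradient step.
x_raw = 2.3772 - 0.01*26.772 = 2.1095
y_raw = -1.4318 - 0.01*-32.9088 = -1.1027
Step 3: Project onto [-1, 2].
x_proj = clip(2.1095) = 2.0
y_proj = clip(-1.1027) = -1.0
Step 4: Evaluate f.
f(2.0, -1.0) = 44.0


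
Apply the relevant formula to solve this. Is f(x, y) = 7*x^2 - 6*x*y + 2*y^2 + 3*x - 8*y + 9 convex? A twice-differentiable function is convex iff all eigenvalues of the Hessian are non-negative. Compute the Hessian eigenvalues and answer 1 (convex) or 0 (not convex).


The Hessian of f(x,y) = 7*x^2 - 6*x*y + 2*y^2 + 3*x - 8*y + 9 is:
H = [[14, -6], [-6, 4]]
Trace = 14 + 4 = 18
Determinant = 14*4 - (-6)^2 = 20
Discriminant = (18)^2 - 4*20 = 244.0
Eigenvalues: lambda_1 = 1.1898, lambda_2 = 16.8102
The function is convex.

1


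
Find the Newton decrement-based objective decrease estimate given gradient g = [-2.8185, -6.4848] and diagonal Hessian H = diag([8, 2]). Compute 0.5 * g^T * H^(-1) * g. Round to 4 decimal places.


Step 1: H is diagonal, so H^(-1) * g = [-0.3523, -3.2424].
Step 2: g^T H^(-1) g = sum_i g_i^2 / H_ii
  = (-2.8185)^2/8 + (-6.4848)^2/2
  = 0.993 + 21.0263 = 22.0193
Step 3: Objective decrease = 0.5 * g^T H^(-1) g = 11.0097


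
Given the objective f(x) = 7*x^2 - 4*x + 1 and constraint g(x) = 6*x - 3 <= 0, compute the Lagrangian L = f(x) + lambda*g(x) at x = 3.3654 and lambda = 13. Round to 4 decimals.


Step 1: Evaluate f(x).
f(3.3654) = 7*3.3654^2 - 4*3.3654 + 1 = 66.8198
Step 2: Evaluate g(x).
g(3.3654) = 6*3.3654 - 3 = 17.1924
Step 3: Compute Lagrangian.
L = 66.8198 + 13*17.1924 = 290.321


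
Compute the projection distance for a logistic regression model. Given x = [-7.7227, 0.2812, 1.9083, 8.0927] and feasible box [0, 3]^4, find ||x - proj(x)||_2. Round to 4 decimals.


Project each component onto [0, 3].
clip(-7.7227) = 0.0, clip(0.2812) = 0.2812, clip(1.9083) = 1.9083, clip(8.0927) = 3.0
Projection = [0.0, 0.2812, 1.9083, 3.0]
Squared diffs: [59.6401, 0.0, 0.0, 25.9356]
Distance = sqrt(85.5757) = 9.2507


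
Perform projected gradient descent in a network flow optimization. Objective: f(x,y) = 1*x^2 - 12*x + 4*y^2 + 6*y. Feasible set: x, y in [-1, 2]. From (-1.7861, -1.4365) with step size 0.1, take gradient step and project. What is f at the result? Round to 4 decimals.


Step 1: Compute gradient at (-1.7861, -1.4365).
grad_x = 2*1*-1.7861 - 12 = -15.5722
grad_y = 2*4*-1.4365 + 6 = -5.492
Step 2: Gradient step.
x_raw = -1.7861 - 0.1*-15.5722 = -0.2289
y_raw = -1.4365 - 0.1*-5.492 = -0.8873
Step 3: Project onto [-1, 2].
x_proj = clip(-0.2289) = -0.2289
y_proj = clip(-0.8873) = -0.8873
Step 4: Evaluate f.
f(-0.2289, -0.8873) = 0.6244


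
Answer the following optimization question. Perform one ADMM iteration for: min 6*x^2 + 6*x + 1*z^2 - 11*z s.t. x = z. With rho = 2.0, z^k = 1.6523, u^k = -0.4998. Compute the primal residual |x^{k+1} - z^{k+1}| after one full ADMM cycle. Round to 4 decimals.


ADMM iteration with rho = 2.0, z^k = 1.6523, u^k = -0.4998
Step 1: x-update.
Minimize 6*x^2 + 6*x + (2.0/2)*(x - 1.6523 - 0.4998)^2
FOC: (2*6 + 2.0)*x = -6 + 2.0*(1.6523 + 0.4998)
x^{k+1} = -0.1211
Step 2: z-update.
Minimize 1*z^2 - 11*z + (2.0/2)*(-0.1211 - z - 0.4998)^2
FOC: (2*1 + 2.0)*z = 11 + 2.0*(-0.1211 - 0.4998)
z^{k+1} = 2.4395
Step 3: u-update.
u^{k+1} = -0.4998 - 0.1211 - 2.4395 = -3.0605
Step 4: Primal residual = |-0.1211 - 2.4395| = 2.5607


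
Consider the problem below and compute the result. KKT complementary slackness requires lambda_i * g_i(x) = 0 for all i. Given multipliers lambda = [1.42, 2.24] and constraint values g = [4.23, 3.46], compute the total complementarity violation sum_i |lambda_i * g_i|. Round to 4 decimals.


KKT complementary slackness check:
lambda_1 * g_1 = 1.42 * 4.23 = 6.0066
lambda_2 * g_2 = 2.24 * 3.46 = 7.7504
Total violation = 6.0066 + 7.7504 = 13.757


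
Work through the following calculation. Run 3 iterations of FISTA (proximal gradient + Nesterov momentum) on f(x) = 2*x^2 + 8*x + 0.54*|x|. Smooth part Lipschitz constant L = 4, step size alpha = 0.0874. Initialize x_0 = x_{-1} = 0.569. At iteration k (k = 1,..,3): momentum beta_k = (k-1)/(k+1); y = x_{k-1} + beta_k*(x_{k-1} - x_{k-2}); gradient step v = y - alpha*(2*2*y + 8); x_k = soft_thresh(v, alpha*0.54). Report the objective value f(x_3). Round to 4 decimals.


FISTA on f(x) = 2*x^2 + 8*x + 0.54*|x|
L = 4, alpha = 0.0874
Iteration 1: beta = 0.0, y = 0.569 + 0.0*(0.569 - 0.569) = 0.569
  grad(y) = 10.276, v = y - alpha*grad = -0.3291
  prox(v) = soft_thresh(-0.3291, 0.0472) = -0.2819
Iteration 2: beta = 0.3333, y = -0.2819 + 0.3333*(-0.2819 - 0.569) = -0.5656
  grad(y) = 5.7377, v = y - alpha*grad = -1.067
  prox(v) = soft_thresh(-1.067, 0.0472) = -1.0198
Iteration 3: beta = 0.5, y = -1.0198 + 0.5*(-1.0198 + 0.2819) = -1.3888
  grad(y) = 2.4448, v = y - alpha*grad = -1.6025
  prox(v) = soft_thresh(-1.6025, 0.0472) = -1.5553
f(x_3) = 2*(-1.5553)^2 + 8*(-1.5553) + 0.54*|-1.5553| = -6.7646


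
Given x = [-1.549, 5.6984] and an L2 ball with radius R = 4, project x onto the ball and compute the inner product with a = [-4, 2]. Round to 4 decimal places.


Step 1: Compute ||x|| (intermediates to 6 decimals).
||x|| = sqrt((-1.549)^2 + 5.6984^2) = 5.905181
Step 2: Project.
Since ||x|| > R, scale = R/||x|| = 4/5.905181 = 0.677371, proj(x) = scale * x
proj(x) = [-1.049248, 3.859931]
Step 3: Dot product.
a^T * proj(x) = -4*(-1.049248) + 2*3.859931 = 11.9169


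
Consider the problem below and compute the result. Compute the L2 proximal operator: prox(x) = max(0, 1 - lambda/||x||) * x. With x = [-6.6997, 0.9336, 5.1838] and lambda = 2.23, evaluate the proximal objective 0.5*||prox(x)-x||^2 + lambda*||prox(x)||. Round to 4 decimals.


Step 1: Compute ||x||.
||x|| = 8.5223
Step 2: Compute scaling factor.
scale = max(0, 1 - 2.23/8.5223) = 0.7383
Step 3: prox(x) = [-4.9466, 0.6893, 3.8274]
||prox(x)|| = 6.2923
Step 4: Proximal objective.
0.5*||prox-x||^2 = 2.4865
lambda*||prox|| = 14.0318
Total = 16.5182


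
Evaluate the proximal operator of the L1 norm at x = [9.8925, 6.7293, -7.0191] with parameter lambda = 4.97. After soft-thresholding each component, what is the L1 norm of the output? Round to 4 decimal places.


Soft-thresholding with lambda = 4.97:
prox(9.8925) = sign(9.8925)*max(|9.8925| - 4.97, 0) = 4.9225
prox(6.7293) = sign(6.7293)*max(|6.7293| - 4.97, 0) = 1.7593
prox(-7.0191) = sign(-7.0191)*max(|-7.0191| - 4.97, 0) = -2.0491
prox(x) = [4.9225, 1.7593, -2.0491]
||prox(x)||_1 = 4.9225 + 1.7593 + 2.0491 = 8.7309


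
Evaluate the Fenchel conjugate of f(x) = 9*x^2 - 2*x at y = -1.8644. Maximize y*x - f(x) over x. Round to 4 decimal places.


f*(y) = sup_x {y*x - a*x^2 - b*x} = sup_x {(y-b)*x - a*x^2}
FOC: (y - b) - 2a*x = 0 => x* = (y - b)/(2a)
x* = (-1.8644 + 2)/(2*9) = 0.0075
f*(-1.8644) = (y-b)^2/(4a) = (-1.8644 + 2)^2/(4*9)
= 0.0184/36 = 0.0005


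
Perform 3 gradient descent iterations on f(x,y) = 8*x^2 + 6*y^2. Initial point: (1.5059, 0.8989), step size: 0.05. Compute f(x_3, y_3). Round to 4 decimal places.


Gradient descent on f(x,y) = 8*x^2 + 6*y^2.
Starting point: (1.5059, 0.8989), alpha = 0.05
Step 1: grad_x = 2*8*1.5059 = 24.0944, grad_y = 2*6*0.8989 = 10.7868
  x_1 = 1.5059 - 0.05*24.0944 = 0.3012
  y_1 = 0.8989 - 0.05*10.7868 = 0.3596
Step 2: grad_x = 2*8*0.3012 = 4.8189, grad_y = 2*6*0.3596 = 4.3147
  x_2 = 0.3012 - 0.05*4.8189 = 0.0602
  y_2 = 0.3596 - 0.05*4.3147 = 0.1438
Step 3: grad_x = 2*8*0.0602 = 0.9638, grad_y = 2*6*0.1438 = 1.7259
  x_3 = 0.0602 - 0.05*0.9638 = 0.012
  y_3 = 0.1438 - 0.05*1.7259 = 0.0575
f(0.012, 0.0575) = 8*0.012^2 + 6*0.0575^2 = 0.021


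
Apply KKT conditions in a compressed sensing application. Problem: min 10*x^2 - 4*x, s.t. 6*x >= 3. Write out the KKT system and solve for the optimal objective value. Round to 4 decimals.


Step 1: Try lambda = 0 (constraint inactive).
x_unc = 4/(2*10) = 0.2
Check: 6*0.2 = 1.2 < 3 -- violated!
Step 2: Constraint must be active: 6*x = 3
x* = 3/6 = 0.5
lambda = (2*10*0.5 - 4)/6 = 1.0
Step 3: Compute optimal value.
f(x*) = 10*0.5^2 - 4*0.5 = 0.5


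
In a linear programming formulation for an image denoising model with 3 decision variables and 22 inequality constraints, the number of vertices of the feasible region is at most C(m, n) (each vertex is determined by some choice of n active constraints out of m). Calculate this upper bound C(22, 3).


Each vertex corresponds to some choice of n active constraints out of m, so the number of vertices is at most C(m, n) = m! / (n!(m-n)!).
m = 22, n = 3
Numerator: 22 * 21 * 20
Denominator: 3! = 6
C(22, 3) = 1540


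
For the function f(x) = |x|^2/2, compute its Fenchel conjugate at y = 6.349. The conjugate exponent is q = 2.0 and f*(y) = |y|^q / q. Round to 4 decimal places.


The conjugate exponent q satisfies 1/p + 1/q = 1.
p = 2, so q = 2/(2 - 1) = 2.0
|y|^q = 6.349^2.0 = 40.3098
f*(6.349) = 40.3098 / 2.0 = 20.1549


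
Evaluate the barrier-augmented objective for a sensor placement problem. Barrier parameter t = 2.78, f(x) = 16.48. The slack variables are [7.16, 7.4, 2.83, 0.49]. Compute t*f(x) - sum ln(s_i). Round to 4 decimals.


Step 1: Compute log-barrier.
ln values: [1.9685, 2.0015, 1.0403, -0.7133]
phi = -(1.9685 + 2.0015 + 1.0403 - 0.7133) = -4.2969
Step 2: Compute augmented objective.
t*f(x) = 2.78*16.48 = 45.8144
Total = 45.8144 - 4.2969 = 41.5175


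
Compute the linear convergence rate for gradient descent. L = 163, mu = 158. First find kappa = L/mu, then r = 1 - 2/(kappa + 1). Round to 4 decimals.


Step 1: Compute the condition number.
kappa = L/mu = 163/158 = 1.0316
Step 2: Compute the convergence rate.
r = 1 - 2/(kappa + 1) = 1 - 2*mu/(L + mu) = (L - mu)/(L + mu) = 5/321 = 0.0156


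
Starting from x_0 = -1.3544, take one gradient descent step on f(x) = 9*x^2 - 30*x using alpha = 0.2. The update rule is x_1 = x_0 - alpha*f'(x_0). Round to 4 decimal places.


We compute the gradient at x_0 and apply the update.
f'(x) = 18*x - 30
f'(-1.3544) = 18*-1.3544 - 30 = -54.3792
x_1 = -1.3544 - 0.2*-54.3792 = 9.5214


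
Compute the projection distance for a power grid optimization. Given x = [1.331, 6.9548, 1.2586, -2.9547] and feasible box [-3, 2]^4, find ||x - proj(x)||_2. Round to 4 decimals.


Project each component onto [-3, 2].
clip(1.331) = 1.331, clip(6.9548) = 2.0, clip(1.2586) = 1.2586, clip(-2.9547) = -2.9547
Projection = [1.331, 2.0, 1.2586, -2.9547]
Squared diffs: [0.0, 24.55, 0.0, 0.0]
Distance = sqrt(24.55) = 4.9548


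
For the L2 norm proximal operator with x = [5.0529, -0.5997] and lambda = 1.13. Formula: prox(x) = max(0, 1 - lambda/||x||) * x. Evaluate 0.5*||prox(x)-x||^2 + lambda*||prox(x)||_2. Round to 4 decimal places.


Step 1: Compute ||x||.
||x|| = 5.0884
Step 2: Compute scaling factor.
scale = max(0, 1 - 1.13/5.0884) = 0.7779
Step 3: prox(x) = [3.9308, -0.4665]
||prox(x)|| = 3.9584
Step 4: Proximal objective.
0.5*||prox-x||^2 = 0.6385
lambda*||prox|| = 4.473
Total = 5.1114


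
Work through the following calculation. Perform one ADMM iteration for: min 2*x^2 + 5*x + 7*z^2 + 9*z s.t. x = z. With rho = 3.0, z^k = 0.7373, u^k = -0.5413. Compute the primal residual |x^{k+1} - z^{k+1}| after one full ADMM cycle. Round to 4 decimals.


ADMM iteration with rho = 3.0, z^k = 0.7373, u^k = -0.5413
Step 1: x-update.
Minimize 2*x^2 + 5*x + (3.0/2)*(x - 0.7373 - 0.5413)^2
FOC: (2*2 + 3.0)*x = -5 + 3.0*(0.7373 + 0.5413)
x^{k+1} = -0.1663
Step 2: z-update.
Minimize 7*z^2 + 9*z + (3.0/2)*(-0.1663 - z - 0.5413)^2
FOC: (2*7 + 3.0)*z = -9 + 3.0*(-0.1663 - 0.5413)
z^{k+1} = -0.6543
Step 3: u-update.
u^{k+1} = -0.5413 - 0.1663 + 0.6543 = -0.0533
Step 4: Primal residual = |-0.1663 + 0.6543| = 0.488


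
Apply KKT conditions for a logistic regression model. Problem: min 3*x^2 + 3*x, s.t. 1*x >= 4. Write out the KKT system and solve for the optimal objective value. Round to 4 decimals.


Step 1: Try lambda = 0 (constraint inactive).
x_unc = -3/(2*3) = -0.5
Check: 1*-0.5 = -0.5 < 4 -- violated!
Step 2: Constraint must be active: 1*x = 4
x* = 4/1 = 4.0
lambda = (2*3*4.0 + 3)/1 = 27.0
Step 3: Compute optimal value.
f(x*) = 3*4.0^2 + 3*4.0 = 60.0


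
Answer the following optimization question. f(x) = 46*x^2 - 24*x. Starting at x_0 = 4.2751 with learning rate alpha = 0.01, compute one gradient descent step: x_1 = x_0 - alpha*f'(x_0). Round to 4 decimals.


We compute the gradient at x_0 and apply the update.
f'(x) = 92*x - 24
f'(4.2751) = 92*4.2751 - 24 = 369.3092
x_1 = 4.2751 - 0.01*369.3092 = 0.582


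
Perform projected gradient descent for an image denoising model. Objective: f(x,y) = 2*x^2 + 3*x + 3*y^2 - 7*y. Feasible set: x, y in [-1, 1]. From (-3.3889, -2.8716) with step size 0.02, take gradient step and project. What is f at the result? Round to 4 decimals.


Step 1: Compute gradient at (-3.3889, -2.8716).
grad_x = 2*2*-3.3889 + 3 = -10.5556
grad_y = 2*3*-2.8716 - 7 = -24.2296
Step 2: Gradient step.
x_raw = -3.3889 - 0.02*-10.5556 = -3.1778
y_raw = -2.8716 - 0.02*-24.2296 = -2.387
Step 3: Project onto [-1, 1].
x_proj = clip(-3.1778) = -1.0
y_proj = clip(-2.387) = -1.0
Step 4: Evaluate f.
f(-1.0, -1.0) = 9.0


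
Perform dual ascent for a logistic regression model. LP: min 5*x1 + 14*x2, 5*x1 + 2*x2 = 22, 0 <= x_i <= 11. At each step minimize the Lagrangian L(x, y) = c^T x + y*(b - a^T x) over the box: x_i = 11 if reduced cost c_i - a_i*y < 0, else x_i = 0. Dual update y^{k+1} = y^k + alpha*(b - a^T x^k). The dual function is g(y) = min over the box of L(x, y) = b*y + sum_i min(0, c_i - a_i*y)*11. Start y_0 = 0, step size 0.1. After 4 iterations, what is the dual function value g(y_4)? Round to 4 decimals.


Dual ascent for LP: min 5*x1 + 14*x2, 5*x1 + 2*x2 = 22, 0 <= x_i <= 11
Step 1: y^k = 0.0, reduced costs: (5.0, 14.0)
  x^k = (0.0, 0.0), subgradient = b - a^T x = 22.0
  y^{k+1} = 0.0 + 0.1*22.0 = 2.2
Step 2: y^k = 2.2, reduced costs: (-6.0, 9.6)
  x^k = (11.0, 0.0), subgradient = b - a^T x = -33.0
  y^{k+1} = 2.2 + 0.1*-33.0 = -1.1
Step 3: y^k = -1.1, reduced costs: (10.5, 16.2)
  x^k = (0.0, 0.0), subgradient = b - a^T x = 22.0
  y^{k+1} = -1.1 + 0.1*22.0 = 1.1
Step 4: y^k = 1.1, reduced costs: (-0.5, 11.8)
  x^k = (11.0, 0.0), subgradient = b - a^T x = -33.0
  y^{k+1} = 1.1 + 0.1*-33.0 = -2.2
Dual objective at y_4 = -2.2: reduced costs (16.0, 18.4), box minimizer x = (0.0, 0.0)
g(y_4) = b*y + (c1 - a1*y)*x1 + (c2 - a2*y)*x2 = 22*(-2.2) + 16.0*0.0 + 18.4*0.0 = -48.4 + 0.0 + 0.0 = -48.4


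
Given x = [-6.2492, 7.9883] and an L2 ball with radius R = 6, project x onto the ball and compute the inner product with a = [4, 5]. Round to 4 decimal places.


Step 1: Compute ||x|| (intermediates to 6 decimals).
||x|| = sqrt((-6.2492)^2 + 7.9883^2) = 10.14226
Step 2: Project.
Since ||x|| > R, scale = R/||x|| = 6/10.14226 = 0.591584, proj(x) = scale * x
proj(x) = [-3.696927, 4.72575]
Step 3: Dot product.
a^T * proj(x) = 4*(-3.696927) + 5*4.72575 = 8.841


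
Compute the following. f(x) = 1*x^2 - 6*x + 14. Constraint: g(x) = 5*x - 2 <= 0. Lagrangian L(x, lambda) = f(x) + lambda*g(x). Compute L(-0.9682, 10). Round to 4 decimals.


Step 1: Evaluate f(x).
f(-0.9682) = 1*(-0.9682)^2 - 6*(-0.9682) + 14 = 20.7466
Step 2: Evaluate g(x).
g(-0.9682) = 5*-0.9682 - 2 = -6.841
Step 3: Compute Lagrangian.
L = 20.7466 + 10*-6.841 = -47.6634


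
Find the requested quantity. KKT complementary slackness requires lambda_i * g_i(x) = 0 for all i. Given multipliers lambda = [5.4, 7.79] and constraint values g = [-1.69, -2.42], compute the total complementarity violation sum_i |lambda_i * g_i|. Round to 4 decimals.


KKT complementary slackness check:
lambda_1 * g_1 = 5.4 * -1.69 = -9.126
lambda_2 * g_2 = 7.79 * -2.42 = -18.8518
Total violation = 9.126 + 18.8518 = 27.9778


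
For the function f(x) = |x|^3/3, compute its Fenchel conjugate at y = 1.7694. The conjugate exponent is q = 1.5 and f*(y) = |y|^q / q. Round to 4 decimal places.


The conjugate exponent q satisfies 1/p + 1/q = 1.
p = 3, so q = 3/(3 - 1) = 1.5
|y|^q = 1.7694^1.5 = 2.3536
f*(1.7694) = 2.3536 / 1.5 = 1.5691


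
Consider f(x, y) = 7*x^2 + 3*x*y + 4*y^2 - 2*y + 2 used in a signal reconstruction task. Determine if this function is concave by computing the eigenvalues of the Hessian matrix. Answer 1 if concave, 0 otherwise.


The Hessian of f(x,y) = 7*x^2 + 3*x*y + 4*y^2 - 2*y + 2 is:
H = [[14, 3], [3, 8]]
Trace = 14 + 8 = 22
Determinant = 14*8 - (3)^2 = 103
Discriminant = (22)^2 - 4*103 = 72.0
Eigenvalues: lambda_1 = 6.7574, lambda_2 = 15.2426
The function is not concave.

0


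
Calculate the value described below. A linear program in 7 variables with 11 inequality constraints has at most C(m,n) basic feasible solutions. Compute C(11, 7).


Each vertex corresponds to some choice of n active constraints out of m, so the number of vertices is at most C(m, n) = m! / (n!(m-n)!).
m = 11, n = 7
Numerator: 11 * 10 * 9 * 8 * 7 * 6 * 5
Denominator: 7! = 5040
C(11, 7) = 330


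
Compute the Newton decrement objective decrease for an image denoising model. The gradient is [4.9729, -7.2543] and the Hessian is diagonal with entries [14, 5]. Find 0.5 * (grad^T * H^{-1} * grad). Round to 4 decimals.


Step 1: H is diagonal, so H^(-1) * g = [0.3552, -1.4509].
Step 2: g^T H^(-1) g = sum_i g_i^2 / H_ii
  = (4.9729)^2/14 + (-7.2543)^2/5
  = 1.7664 + 10.525 = 12.2914
Step 3: Objective decrease = 0.5 * g^T H^(-1) g = 6.1457


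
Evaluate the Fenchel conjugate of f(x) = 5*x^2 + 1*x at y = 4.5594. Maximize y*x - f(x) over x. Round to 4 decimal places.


f*(y) = sup_x {y*x - a*x^2 - b*x} = sup_x {(y-b)*x - a*x^2}
FOC: (y - b) - 2a*x = 0 => x* = (y - b)/(2a)
x* = (4.5594 - 1)/(2*5) = 0.3559
f*(4.5594) = (y-b)^2/(4a) = (4.5594 - 1)^2/(4*5)
= 12.6693/20 = 0.6335


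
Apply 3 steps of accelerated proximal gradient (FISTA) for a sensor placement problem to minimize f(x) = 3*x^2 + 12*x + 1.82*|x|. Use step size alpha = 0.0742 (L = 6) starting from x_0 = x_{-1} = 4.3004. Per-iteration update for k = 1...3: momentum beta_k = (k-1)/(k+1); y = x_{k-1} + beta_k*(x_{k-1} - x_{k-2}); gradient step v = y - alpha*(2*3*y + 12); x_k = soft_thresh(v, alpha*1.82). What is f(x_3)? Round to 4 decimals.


FISTA on f(x) = 3*x^2 + 12*x + 1.82*|x|
L = 6, alpha = 0.0742
Iteration 1: beta = 0.0, y = 4.3004 + 0.0*(4.3004 - 4.3004) = 4.3004
  grad(y) = 37.8024, v = y - alpha*grad = 1.4955
  prox(v) = soft_thresh(1.4955, 0.135) = 1.3604
Iteration 2: beta = 0.3333, y = 1.3604 + 0.3333*(1.3604 - 4.3004) = 0.3804
  grad(y) = 14.2825, v = y - alpha*grad = -0.6793
  prox(v) = soft_thresh(-0.6793, 0.135) = -0.5443
Iteration 3: beta = 0.5, y = -0.5443 + 0.5*(-0.5443 - 1.3604) = -1.4967
  grad(y) = 3.0201, v = y - alpha*grad = -1.7207
  prox(v) = soft_thresh(-1.7207, 0.135) = -1.5857
f(x_3) = 3*(-1.5857)^2 + 12*(-1.5857) + 1.82*|-1.5857| = -8.5991


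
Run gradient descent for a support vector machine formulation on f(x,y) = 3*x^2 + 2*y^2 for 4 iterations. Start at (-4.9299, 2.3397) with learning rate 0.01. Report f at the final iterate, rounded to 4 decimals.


Gradient descent on f(x,y) = 3*x^2 + 2*y^2.
Starting point: (-4.9299, 2.3397), alpha = 0.01
Step 1: grad_x = 2*3*-4.9299 = -29.5794, grad_y = 2*2*2.3397 = 9.3588
  x_1 = -4.9299 - 0.01*-29.5794 = -4.6341
  y_1 = 2.3397 - 0.01*9.3588 = 2.2461
Step 2: grad_x = 2*3*-4.6341 = -27.8046, grad_y = 2*2*2.2461 = 8.9844
  x_2 = -4.6341 - 0.01*-27.8046 = -4.3561
  y_2 = 2.2461 - 0.01*8.9844 = 2.1563
Step 3: grad_x = 2*3*-4.3561 = -26.1364, grad_y = 2*2*2.1563 = 8.6251
  x_3 = -4.3561 - 0.01*-26.1364 = -4.0947
  y_3 = 2.1563 - 0.01*8.6251 = 2.07
Step 4: grad_x = 2*3*-4.0947 = -24.5682, grad_y = 2*2*2.07 = 8.2801
  x_4 = -4.0947 - 0.01*-24.5682 = -3.849
  y_4 = 2.07 - 0.01*8.2801 = 1.9872
f(-3.849, 1.9872) = 3*(-3.849)^2 + 2*1.9872^2 = 52.3428


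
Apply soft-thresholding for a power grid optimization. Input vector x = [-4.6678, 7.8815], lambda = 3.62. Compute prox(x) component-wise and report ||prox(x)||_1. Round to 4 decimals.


Soft-thresholding with lambda = 3.62:
prox(-4.6678) = sign(-4.6678)*max(|-4.6678| - 3.62, 0) = -1.0478
prox(7.8815) = sign(7.8815)*max(|7.8815| - 3.62, 0) = 4.2615
prox(x) = [-1.0478, 4.2615]
||prox(x)||_1 = 1.0478 + 4.2615 = 5.3093


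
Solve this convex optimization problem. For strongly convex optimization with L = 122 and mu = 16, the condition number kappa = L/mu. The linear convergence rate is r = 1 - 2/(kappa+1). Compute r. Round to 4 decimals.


Step 1: Compute the condition number.
kappa = L/mu = 122/16 = 7.625
Step 2: Compute the convergence rate.
r = 1 - 2/(kappa + 1) = 1 - 2*mu/(L + mu) = (L - mu)/(L + mu) = 106/138 = 0.7681


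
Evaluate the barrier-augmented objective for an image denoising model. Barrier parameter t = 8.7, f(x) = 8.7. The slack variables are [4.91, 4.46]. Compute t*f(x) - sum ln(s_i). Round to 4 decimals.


Step 1: Compute log-barrier.
ln values: [1.5913, 1.4951]
phi = -(1.5913 + 1.4951) = -3.0864
Step 2: Compute augmented objective.
t*f(x) = 8.7*8.7 = 75.69
Total = 75.69 - 3.0864 = 72.6036


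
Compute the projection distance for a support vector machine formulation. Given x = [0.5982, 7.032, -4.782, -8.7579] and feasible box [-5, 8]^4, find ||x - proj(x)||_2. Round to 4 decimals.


Project each component onto [-5, 8].
clip(0.5982) = 0.5982, clip(7.032) = 7.032, clip(-4.782) = -4.782, clip(-8.7579) = -5.0
Projection = [0.5982, 7.032, -4.782, -5.0]
Squared diffs: [0.0, 0.0, 0.0, 14.1218]
Distance = sqrt(14.1218) = 3.7579


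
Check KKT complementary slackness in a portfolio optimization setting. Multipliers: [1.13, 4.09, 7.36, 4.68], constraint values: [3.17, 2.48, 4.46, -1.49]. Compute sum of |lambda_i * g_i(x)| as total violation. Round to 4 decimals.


KKT complementary slackness check:
lambda_1 * g_1 = 1.13 * 3.17 = 3.5821
lambda_2 * g_2 = 4.09 * 2.48 = 10.1432
lambda_3 * g_3 = 7.36 * 4.46 = 32.8256
lambda_4 * g_4 = 4.68 * -1.49 = -6.9732
Total violation = 3.5821 + 10.1432 + 32.8256 + 6.9732 = 53.5241


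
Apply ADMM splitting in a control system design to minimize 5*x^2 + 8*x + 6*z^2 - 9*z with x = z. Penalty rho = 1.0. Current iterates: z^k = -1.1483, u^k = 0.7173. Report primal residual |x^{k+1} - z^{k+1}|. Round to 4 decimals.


ADMM iteration with rho = 1.0, z^k = -1.1483, u^k = 0.7173
Step 1: x-update.
Minimize 5*x^2 + 8*x + (1.0/2)*(x + 1.1483 + 0.7173)^2
FOC: (2*5 + 1.0)*x = -8 + 1.0*(-1.1483 - 0.7173)
x^{k+1} = -0.8969
Step 2: z-update.
Minimize 6*z^2 - 9*z + (1.0/2)*(-0.8969 - z + 0.7173)^2
FOC: (2*6 + 1.0)*z = 9 + 1.0*(-0.8969 + 0.7173)
z^{k+1} = 0.6785
Step 3: u-update.
u^{k+1} = 0.7173 - 0.8969 - 0.6785 = -0.8581
Step 4: Primal residual = |-0.8969 - 0.6785| = 1.5754


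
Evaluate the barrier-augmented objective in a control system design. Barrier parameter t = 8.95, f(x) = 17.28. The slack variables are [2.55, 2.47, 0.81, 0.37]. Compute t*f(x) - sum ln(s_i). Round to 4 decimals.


Step 1: Compute log-barrier.
ln values: [0.9361, 0.9042, -0.2107, -0.9943]
phi = -(0.9361 + 0.9042 - 0.2107 - 0.9943) = -0.6353
Step 2: Compute augmented objective.
t*f(x) = 8.95*17.28 = 154.656
Total = 154.656 - 0.6353 = 154.0207


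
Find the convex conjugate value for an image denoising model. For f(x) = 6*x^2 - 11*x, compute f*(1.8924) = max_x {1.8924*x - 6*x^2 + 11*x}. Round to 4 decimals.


f*(y) = sup_x {y*x - a*x^2 - b*x} = sup_x {(y-b)*x - a*x^2}
FOC: (y - b) - 2a*x = 0 => x* = (y - b)/(2a)
x* = (1.8924 + 11)/(2*6) = 1.0744
f*(1.8924) = (y-b)^2/(4a) = (1.8924 + 11)^2/(4*6)
= 166.214/24 = 6.9256


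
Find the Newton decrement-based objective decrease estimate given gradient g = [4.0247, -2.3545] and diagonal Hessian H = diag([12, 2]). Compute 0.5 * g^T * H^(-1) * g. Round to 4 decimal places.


Step 1: H is diagonal, so H^(-1) * g = [0.3354, -1.1773].
Step 2: g^T H^(-1) g = sum_i g_i^2 / H_ii
  = (4.0247)^2/12 + (-2.3545)^2/2
  = 1.3499 + 2.7718 = 4.1217
Step 3: Objective decrease = 0.5 * g^T H^(-1) g = 2.0608


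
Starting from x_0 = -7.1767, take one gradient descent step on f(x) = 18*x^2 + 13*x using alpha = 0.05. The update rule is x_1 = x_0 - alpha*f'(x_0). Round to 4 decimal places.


We compute the gradient at x_0 and apply the update.
f'(x) = 36*x + 13
f'(-7.1767) = 36*-7.1767 + 13 = -245.3612
x_1 = -7.1767 - 0.05*-245.3612 = 5.0914


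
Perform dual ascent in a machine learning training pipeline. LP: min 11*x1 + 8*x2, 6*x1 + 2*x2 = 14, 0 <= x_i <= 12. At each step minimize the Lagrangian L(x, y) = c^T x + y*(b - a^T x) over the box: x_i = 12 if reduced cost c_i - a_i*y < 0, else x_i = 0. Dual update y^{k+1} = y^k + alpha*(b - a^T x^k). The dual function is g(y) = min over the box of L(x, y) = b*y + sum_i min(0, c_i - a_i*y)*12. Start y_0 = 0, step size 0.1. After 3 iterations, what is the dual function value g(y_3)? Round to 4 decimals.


Dual ascent for LP: min 11*x1 + 8*x2, 6*x1 + 2*x2 = 14, 0 <= x_i <= 12
Step 1: y^k = 0.0, reduced costs: (11.0, 8.0)
  x^k = (0.0, 0.0), subgradient = b - a^T x = 14.0
  y^{k+1} = 0.0 + 0.1*14.0 = 1.4
Step 2: y^k = 1.4, reduced costs: (2.6, 5.2)
  x^k = (0.0, 0.0), subgradient = b - a^T x = 14.0
  y^{k+1} = 1.4 + 0.1*14.0 = 2.8
Step 3: y^k = 2.8, reduced costs: (-5.8, 2.4)
  x^k = (12.0, 0.0), subgradient = b - a^T x = -58.0
  y^{k+1} = 2.8 + 0.1*-58.0 = -3.0
Dual objective at y_3 = -3.0: reduced costs (29.0, 14.0), box minimizer x = (0.0, 0.0)
g(y_3) = b*y + (c1 - a1*y)*x1 + (c2 - a2*y)*x2 = 14*(-3.0) + 29.0*0.0 + 14.0*0.0 = -42.0 + 0.0 + 0.0 = -42.0


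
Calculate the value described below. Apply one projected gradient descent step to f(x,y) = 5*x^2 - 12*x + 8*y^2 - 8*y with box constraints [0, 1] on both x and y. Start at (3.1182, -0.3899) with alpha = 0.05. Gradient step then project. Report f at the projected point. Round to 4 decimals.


Step 1: Compute gradient at (3.1182, -0.3899).
grad_x = 2*5*3.1182 - 12 = 19.182
grad_y = 2*8*-0.3899 - 8 = -14.2384
Step 2: Gradient step.
x_raw = 3.1182 - 0.05*19.182 = 2.1591
y_raw = -0.3899 - 0.05*-14.2384 = 0.322
Step 3: Project onto [0, 1].
x_proj = clip(2.1591) = 1.0
y_proj = clip(0.322) = 0.322
Step 4: Evaluate f.
f(1.0, 0.322) = -8.7466
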